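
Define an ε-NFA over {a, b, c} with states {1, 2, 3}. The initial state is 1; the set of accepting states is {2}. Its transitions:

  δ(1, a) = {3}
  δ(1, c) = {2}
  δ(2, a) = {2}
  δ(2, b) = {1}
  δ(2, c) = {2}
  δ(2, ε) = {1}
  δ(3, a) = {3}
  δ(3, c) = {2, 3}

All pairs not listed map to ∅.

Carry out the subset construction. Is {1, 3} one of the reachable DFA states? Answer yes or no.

no

Start state of the DFA: {1} (ε-closure of the NFA start).
{1} --a--> {3}  [new]
{1} --b--> ∅  [new]
{1} --c--> {1, 2}  [new]
{3} --a--> {3}  [seen]
{3} --b--> ∅  [seen]
{3} --c--> {1, 2, 3}  [new]
∅ --a--> ∅  [seen]
∅ --b--> ∅  [seen]
∅ --c--> ∅  [seen]
{1, 2} --a--> {1, 2, 3}  [seen]
{1, 2} --b--> {1}  [seen]
{1, 2} --c--> {1, 2}  [seen]
{1, 2, 3} --a--> {1, 2, 3}  [seen]
{1, 2, 3} --b--> {1}  [seen]
{1, 2, 3} --c--> {1, 2, 3}  [seen]
Reachable DFA states: {1}, {3}, ∅, {1, 2}, {1, 2, 3}.
{1, 3} is not among them.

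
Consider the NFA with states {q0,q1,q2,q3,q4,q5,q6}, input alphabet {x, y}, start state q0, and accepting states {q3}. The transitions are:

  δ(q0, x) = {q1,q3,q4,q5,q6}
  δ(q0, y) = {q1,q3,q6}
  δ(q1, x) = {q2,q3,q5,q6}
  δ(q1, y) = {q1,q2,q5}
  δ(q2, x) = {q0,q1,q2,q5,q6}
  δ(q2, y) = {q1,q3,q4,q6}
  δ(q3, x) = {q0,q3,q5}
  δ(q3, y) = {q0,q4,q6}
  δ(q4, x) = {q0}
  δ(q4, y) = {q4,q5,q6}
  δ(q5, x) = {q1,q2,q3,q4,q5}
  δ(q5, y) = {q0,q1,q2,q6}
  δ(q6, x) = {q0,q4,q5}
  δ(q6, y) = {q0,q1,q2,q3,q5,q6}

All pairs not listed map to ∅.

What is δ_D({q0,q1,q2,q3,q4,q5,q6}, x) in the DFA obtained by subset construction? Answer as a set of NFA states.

δ(q0,x) = {q1,q3,q4,q5,q6}; δ(q1,x) = {q2,q3,q5,q6}; δ(q2,x) = {q0,q1,q2,q5,q6}; δ(q3,x) = {q0,q3,q5}; δ(q4,x) = {q0}; δ(q5,x) = {q1,q2,q3,q4,q5}; δ(q6,x) = {q0,q4,q5}.
Union: {q0,q1,q2,q3,q4,q5,q6}.

{q0,q1,q2,q3,q4,q5,q6}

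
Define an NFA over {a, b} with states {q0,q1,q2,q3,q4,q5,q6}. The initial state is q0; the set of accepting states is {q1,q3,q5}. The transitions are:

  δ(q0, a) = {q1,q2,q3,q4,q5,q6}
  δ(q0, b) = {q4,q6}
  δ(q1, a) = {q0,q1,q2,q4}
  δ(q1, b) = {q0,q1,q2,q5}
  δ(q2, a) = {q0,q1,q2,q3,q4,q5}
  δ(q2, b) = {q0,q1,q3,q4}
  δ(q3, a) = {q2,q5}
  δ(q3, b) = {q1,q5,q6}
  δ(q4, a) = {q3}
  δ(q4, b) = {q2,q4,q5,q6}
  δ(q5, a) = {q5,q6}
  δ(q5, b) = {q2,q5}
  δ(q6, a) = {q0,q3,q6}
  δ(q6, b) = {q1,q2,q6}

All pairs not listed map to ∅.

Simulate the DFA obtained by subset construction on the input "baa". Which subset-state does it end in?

Start: {q0}.
δ(q0,b) = {q4,q6}.
Union: {q4,q6}.
After b: {q4,q6}.
δ(q4,a) = {q3}; δ(q6,a) = {q0,q3,q6}.
Union: {q0,q3,q6}.
After a: {q0,q3,q6}.
δ(q0,a) = {q1,q2,q3,q4,q5,q6}; δ(q3,a) = {q2,q5}; δ(q6,a) = {q0,q3,q6}.
Union: {q0,q1,q2,q3,q4,q5,q6}.
After a: {q0,q1,q2,q3,q4,q5,q6}.

{q0,q1,q2,q3,q4,q5,q6}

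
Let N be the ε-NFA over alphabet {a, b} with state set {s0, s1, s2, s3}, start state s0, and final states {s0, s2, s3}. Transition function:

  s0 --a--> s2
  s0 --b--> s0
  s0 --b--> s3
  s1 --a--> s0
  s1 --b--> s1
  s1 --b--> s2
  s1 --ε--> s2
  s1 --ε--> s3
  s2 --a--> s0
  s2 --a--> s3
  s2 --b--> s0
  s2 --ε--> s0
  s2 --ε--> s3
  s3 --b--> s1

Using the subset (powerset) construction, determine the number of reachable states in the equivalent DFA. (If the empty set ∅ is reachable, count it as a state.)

Start state of the DFA: {s0} (ε-closure of the NFA start).
{s0} --a--> {s0, s2, s3}  [new]
{s0} --b--> {s0, s3}  [new]
{s0, s2, s3} --a--> {s0, s2, s3}  [seen]
{s0, s2, s3} --b--> {s0, s1, s2, s3}  [new]
{s0, s3} --a--> {s0, s2, s3}  [seen]
{s0, s3} --b--> {s0, s1, s2, s3}  [seen]
{s0, s1, s2, s3} --a--> {s0, s2, s3}  [seen]
{s0, s1, s2, s3} --b--> {s0, s1, s2, s3}  [seen]
Reachable DFA states: {s0}, {s0, s2, s3}, {s0, s3}, {s0, s1, s2, s3}.

4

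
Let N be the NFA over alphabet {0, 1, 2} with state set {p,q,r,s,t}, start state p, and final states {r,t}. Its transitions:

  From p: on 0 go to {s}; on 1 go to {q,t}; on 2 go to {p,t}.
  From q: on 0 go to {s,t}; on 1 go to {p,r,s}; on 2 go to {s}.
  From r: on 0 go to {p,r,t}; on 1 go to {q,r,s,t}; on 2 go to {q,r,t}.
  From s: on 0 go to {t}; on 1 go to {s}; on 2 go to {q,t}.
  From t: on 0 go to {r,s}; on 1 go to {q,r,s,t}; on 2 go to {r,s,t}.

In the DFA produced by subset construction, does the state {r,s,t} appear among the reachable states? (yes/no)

Start state of the DFA: {p}.
{p} --0--> {s}  [new]
{p} --1--> {q,t}  [new]
{p} --2--> {p,t}  [new]
{s} --0--> {t}  [new]
{s} --1--> {s}  [seen]
{s} --2--> {q,t}  [seen]
{q,t} --0--> {r,s,t}  [new]
{q,t} --1--> {p,q,r,s,t}  [new]
{q,t} --2--> {r,s,t}  [seen]
{p,t} --0--> {r,s}  [new]
{p,t} --1--> {q,r,s,t}  [new]
{p,t} --2--> {p,r,s,t}  [new]
{t} --0--> {r,s}  [seen]
{t} --1--> {q,r,s,t}  [seen]
{t} --2--> {r,s,t}  [seen]
{r,s,t} --0--> {p,r,s,t}  [seen]
{r,s,t} --1--> {q,r,s,t}  [seen]
{r,s,t} --2--> {q,r,s,t}  [seen]
{p,q,r,s,t} --0--> {p,r,s,t}  [seen]
{p,q,r,s,t} --1--> {p,q,r,s,t}  [seen]
{p,q,r,s,t} --2--> {p,q,r,s,t}  [seen]
{r,s} --0--> {p,r,t}  [new]
{r,s} --1--> {q,r,s,t}  [seen]
{r,s} --2--> {q,r,t}  [new]
{q,r,s,t} --0--> {p,r,s,t}  [seen]
{q,r,s,t} --1--> {p,q,r,s,t}  [seen]
{q,r,s,t} --2--> {q,r,s,t}  [seen]
{p,r,s,t} --0--> {p,r,s,t}  [seen]
{p,r,s,t} --1--> {q,r,s,t}  [seen]
{p,r,s,t} --2--> {p,q,r,s,t}  [seen]
{p,r,t} --0--> {p,r,s,t}  [seen]
{p,r,t} --1--> {q,r,s,t}  [seen]
{p,r,t} --2--> {p,q,r,s,t}  [seen]
{q,r,t} --0--> {p,r,s,t}  [seen]
{q,r,t} --1--> {p,q,r,s,t}  [seen]
{q,r,t} --2--> {q,r,s,t}  [seen]
Reachable DFA states: {p}, {s}, {q,t}, {p,t}, {t}, {r,s,t}, {p,q,r,s,t}, {r,s}, {q,r,s,t}, {p,r,s,t}, {p,r,t}, {q,r,t}.
{r,s,t} is among them.

yes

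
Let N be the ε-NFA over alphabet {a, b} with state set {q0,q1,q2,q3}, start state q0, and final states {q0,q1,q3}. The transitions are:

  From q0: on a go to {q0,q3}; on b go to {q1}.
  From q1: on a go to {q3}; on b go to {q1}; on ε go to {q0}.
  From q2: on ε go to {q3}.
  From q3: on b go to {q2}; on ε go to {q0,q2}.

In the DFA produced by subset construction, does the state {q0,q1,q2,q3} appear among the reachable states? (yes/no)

yes

Start state of the DFA: {q0} (ε-closure of the NFA start).
{q0} --a--> {q0,q2,q3}  [new]
{q0} --b--> {q0,q1}  [new]
{q0,q2,q3} --a--> {q0,q2,q3}  [seen]
{q0,q2,q3} --b--> {q0,q1,q2,q3}  [new]
{q0,q1} --a--> {q0,q2,q3}  [seen]
{q0,q1} --b--> {q0,q1}  [seen]
{q0,q1,q2,q3} --a--> {q0,q2,q3}  [seen]
{q0,q1,q2,q3} --b--> {q0,q1,q2,q3}  [seen]
Reachable DFA states: {q0}, {q0,q2,q3}, {q0,q1}, {q0,q1,q2,q3}.
{q0,q1,q2,q3} is among them.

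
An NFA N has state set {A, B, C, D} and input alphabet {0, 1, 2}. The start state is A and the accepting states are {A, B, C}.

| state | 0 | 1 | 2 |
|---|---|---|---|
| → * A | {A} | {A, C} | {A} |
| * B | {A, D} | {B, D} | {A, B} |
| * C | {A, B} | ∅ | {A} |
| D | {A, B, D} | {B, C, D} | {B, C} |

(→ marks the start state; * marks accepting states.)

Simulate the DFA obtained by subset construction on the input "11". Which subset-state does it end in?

{A, C}

Start: {A}.
δ(A,1) = {A, C}.
Union: {A, C}.
After 1: {A, C}.
δ(A,1) = {A, C}; δ(C,1) = ∅.
Union: {A, C}.
After 1: {A, C}.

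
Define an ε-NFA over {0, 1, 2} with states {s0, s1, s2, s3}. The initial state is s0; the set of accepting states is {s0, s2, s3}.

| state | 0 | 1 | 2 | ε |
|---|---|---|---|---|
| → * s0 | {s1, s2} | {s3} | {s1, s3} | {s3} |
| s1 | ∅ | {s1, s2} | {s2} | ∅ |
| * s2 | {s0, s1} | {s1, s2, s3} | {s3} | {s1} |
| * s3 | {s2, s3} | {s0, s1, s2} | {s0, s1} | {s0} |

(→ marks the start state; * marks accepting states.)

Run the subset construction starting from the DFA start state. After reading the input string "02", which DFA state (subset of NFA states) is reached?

Start: {s0, s3}.
δ(s0,0) = {s1, s2}; δ(s3,0) = {s2, s3}.
Union: {s1, s2, s3}.
ε-closure gives {s0, s1, s2, s3}.
After 0: {s0, s1, s2, s3}.
δ(s0,2) = {s1, s3}; δ(s1,2) = {s2}; δ(s2,2) = {s3}; δ(s3,2) = {s0, s1}.
Union: {s0, s1, s2, s3}.
After 2: {s0, s1, s2, s3}.

{s0, s1, s2, s3}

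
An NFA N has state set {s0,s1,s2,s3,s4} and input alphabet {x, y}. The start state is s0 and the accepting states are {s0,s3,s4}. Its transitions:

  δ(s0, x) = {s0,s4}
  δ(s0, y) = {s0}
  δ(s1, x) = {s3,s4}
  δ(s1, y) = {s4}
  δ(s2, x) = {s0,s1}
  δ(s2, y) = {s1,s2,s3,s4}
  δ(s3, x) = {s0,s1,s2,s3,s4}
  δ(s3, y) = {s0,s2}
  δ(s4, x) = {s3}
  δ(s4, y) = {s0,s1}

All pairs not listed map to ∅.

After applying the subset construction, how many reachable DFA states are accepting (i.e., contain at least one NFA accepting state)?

Start state of the DFA: {s0}.
{s0} --x--> {s0,s4}  [new]
{s0} --y--> {s0}  [seen]
{s0,s4} --x--> {s0,s3,s4}  [new]
{s0,s4} --y--> {s0,s1}  [new]
{s0,s3,s4} --x--> {s0,s1,s2,s3,s4}  [new]
{s0,s3,s4} --y--> {s0,s1,s2}  [new]
{s0,s1} --x--> {s0,s3,s4}  [seen]
{s0,s1} --y--> {s0,s4}  [seen]
{s0,s1,s2,s3,s4} --x--> {s0,s1,s2,s3,s4}  [seen]
{s0,s1,s2,s3,s4} --y--> {s0,s1,s2,s3,s4}  [seen]
{s0,s1,s2} --x--> {s0,s1,s3,s4}  [new]
{s0,s1,s2} --y--> {s0,s1,s2,s3,s4}  [seen]
{s0,s1,s3,s4} --x--> {s0,s1,s2,s3,s4}  [seen]
{s0,s1,s3,s4} --y--> {s0,s1,s2,s4}  [new]
{s0,s1,s2,s4} --x--> {s0,s1,s3,s4}  [seen]
{s0,s1,s2,s4} --y--> {s0,s1,s2,s3,s4}  [seen]
Reachable DFA states: {s0}, {s0,s4}, {s0,s3,s4}, {s0,s1}, {s0,s1,s2,s3,s4}, {s0,s1,s2}, {s0,s1,s3,s4}, {s0,s1,s2,s4}.
Accepting DFA states (contain an NFA accepting state): {s0}, {s0,s4}, {s0,s3,s4}, {s0,s1}, {s0,s1,s2,s3,s4}, {s0,s1,s2}, {s0,s1,s3,s4}, {s0,s1,s2,s4}.

8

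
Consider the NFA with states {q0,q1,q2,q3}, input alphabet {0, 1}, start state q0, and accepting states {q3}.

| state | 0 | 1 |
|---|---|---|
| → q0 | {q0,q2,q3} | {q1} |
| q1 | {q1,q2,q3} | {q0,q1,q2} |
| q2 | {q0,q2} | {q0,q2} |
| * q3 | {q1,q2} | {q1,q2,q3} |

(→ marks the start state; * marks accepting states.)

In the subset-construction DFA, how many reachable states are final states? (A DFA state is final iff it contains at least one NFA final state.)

3

Start state of the DFA: {q0}.
{q0} --0--> {q0,q2,q3}  [new]
{q0} --1--> {q1}  [new]
{q0,q2,q3} --0--> {q0,q1,q2,q3}  [new]
{q0,q2,q3} --1--> {q0,q1,q2,q3}  [seen]
{q1} --0--> {q1,q2,q3}  [new]
{q1} --1--> {q0,q1,q2}  [new]
{q0,q1,q2,q3} --0--> {q0,q1,q2,q3}  [seen]
{q0,q1,q2,q3} --1--> {q0,q1,q2,q3}  [seen]
{q1,q2,q3} --0--> {q0,q1,q2,q3}  [seen]
{q1,q2,q3} --1--> {q0,q1,q2,q3}  [seen]
{q0,q1,q2} --0--> {q0,q1,q2,q3}  [seen]
{q0,q1,q2} --1--> {q0,q1,q2}  [seen]
Reachable DFA states: {q0}, {q0,q2,q3}, {q1}, {q0,q1,q2,q3}, {q1,q2,q3}, {q0,q1,q2}.
Accepting DFA states (contain an NFA accepting state): {q0,q2,q3}, {q0,q1,q2,q3}, {q1,q2,q3}.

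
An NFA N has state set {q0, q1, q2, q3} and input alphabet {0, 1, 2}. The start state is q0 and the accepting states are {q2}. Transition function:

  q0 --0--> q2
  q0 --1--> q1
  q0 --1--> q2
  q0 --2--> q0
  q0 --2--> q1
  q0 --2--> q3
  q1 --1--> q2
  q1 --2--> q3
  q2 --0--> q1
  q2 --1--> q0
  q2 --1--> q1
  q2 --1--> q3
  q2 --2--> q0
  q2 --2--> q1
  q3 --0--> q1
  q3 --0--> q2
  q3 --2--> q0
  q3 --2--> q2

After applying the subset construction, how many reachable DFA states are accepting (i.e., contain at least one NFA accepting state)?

4

Start state of the DFA: {q0}.
{q0} --0--> {q2}  [new]
{q0} --1--> {q1, q2}  [new]
{q0} --2--> {q0, q1, q3}  [new]
{q2} --0--> {q1}  [new]
{q2} --1--> {q0, q1, q3}  [seen]
{q2} --2--> {q0, q1}  [new]
{q1, q2} --0--> {q1}  [seen]
{q1, q2} --1--> {q0, q1, q2, q3}  [new]
{q1, q2} --2--> {q0, q1, q3}  [seen]
{q0, q1, q3} --0--> {q1, q2}  [seen]
{q0, q1, q3} --1--> {q1, q2}  [seen]
{q0, q1, q3} --2--> {q0, q1, q2, q3}  [seen]
{q1} --0--> ∅  [new]
{q1} --1--> {q2}  [seen]
{q1} --2--> {q3}  [new]
{q0, q1} --0--> {q2}  [seen]
{q0, q1} --1--> {q1, q2}  [seen]
{q0, q1} --2--> {q0, q1, q3}  [seen]
{q0, q1, q2, q3} --0--> {q1, q2}  [seen]
{q0, q1, q2, q3} --1--> {q0, q1, q2, q3}  [seen]
{q0, q1, q2, q3} --2--> {q0, q1, q2, q3}  [seen]
∅ --0--> ∅  [seen]
∅ --1--> ∅  [seen]
∅ --2--> ∅  [seen]
{q3} --0--> {q1, q2}  [seen]
{q3} --1--> ∅  [seen]
{q3} --2--> {q0, q2}  [new]
{q0, q2} --0--> {q1, q2}  [seen]
{q0, q2} --1--> {q0, q1, q2, q3}  [seen]
{q0, q2} --2--> {q0, q1, q3}  [seen]
Reachable DFA states: {q0}, {q2}, {q1, q2}, {q0, q1, q3}, {q1}, {q0, q1}, {q0, q1, q2, q3}, ∅, {q3}, {q0, q2}.
Accepting DFA states (contain an NFA accepting state): {q2}, {q1, q2}, {q0, q1, q2, q3}, {q0, q2}.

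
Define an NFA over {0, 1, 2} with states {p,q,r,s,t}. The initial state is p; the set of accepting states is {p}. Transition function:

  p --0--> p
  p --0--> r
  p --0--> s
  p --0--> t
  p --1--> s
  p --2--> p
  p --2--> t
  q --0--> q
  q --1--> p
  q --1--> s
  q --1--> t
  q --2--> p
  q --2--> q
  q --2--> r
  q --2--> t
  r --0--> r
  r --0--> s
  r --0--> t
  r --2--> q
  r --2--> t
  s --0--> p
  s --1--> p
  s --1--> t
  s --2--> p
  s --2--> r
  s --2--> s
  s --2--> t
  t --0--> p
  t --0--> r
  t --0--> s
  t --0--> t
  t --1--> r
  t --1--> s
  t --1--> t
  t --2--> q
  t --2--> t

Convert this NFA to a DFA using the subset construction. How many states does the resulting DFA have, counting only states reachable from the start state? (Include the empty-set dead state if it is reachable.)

Start state of the DFA: {p}.
{p} --0--> {p,r,s,t}  [new]
{p} --1--> {s}  [new]
{p} --2--> {p,t}  [new]
{p,r,s,t} --0--> {p,r,s,t}  [seen]
{p,r,s,t} --1--> {p,r,s,t}  [seen]
{p,r,s,t} --2--> {p,q,r,s,t}  [new]
{s} --0--> {p}  [seen]
{s} --1--> {p,t}  [seen]
{s} --2--> {p,r,s,t}  [seen]
{p,t} --0--> {p,r,s,t}  [seen]
{p,t} --1--> {r,s,t}  [new]
{p,t} --2--> {p,q,t}  [new]
{p,q,r,s,t} --0--> {p,q,r,s,t}  [seen]
{p,q,r,s,t} --1--> {p,r,s,t}  [seen]
{p,q,r,s,t} --2--> {p,q,r,s,t}  [seen]
{r,s,t} --0--> {p,r,s,t}  [seen]
{r,s,t} --1--> {p,r,s,t}  [seen]
{r,s,t} --2--> {p,q,r,s,t}  [seen]
{p,q,t} --0--> {p,q,r,s,t}  [seen]
{p,q,t} --1--> {p,r,s,t}  [seen]
{p,q,t} --2--> {p,q,r,t}  [new]
{p,q,r,t} --0--> {p,q,r,s,t}  [seen]
{p,q,r,t} --1--> {p,r,s,t}  [seen]
{p,q,r,t} --2--> {p,q,r,t}  [seen]
Reachable DFA states: {p}, {p,r,s,t}, {s}, {p,t}, {p,q,r,s,t}, {r,s,t}, {p,q,t}, {p,q,r,t}.

8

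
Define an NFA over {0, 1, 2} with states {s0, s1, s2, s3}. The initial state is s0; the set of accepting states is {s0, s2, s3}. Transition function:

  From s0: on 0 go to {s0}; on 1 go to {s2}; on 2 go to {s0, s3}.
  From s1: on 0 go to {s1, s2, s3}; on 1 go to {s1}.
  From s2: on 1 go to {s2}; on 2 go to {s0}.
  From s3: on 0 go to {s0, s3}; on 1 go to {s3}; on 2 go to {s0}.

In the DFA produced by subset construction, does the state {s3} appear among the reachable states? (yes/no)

Start state of the DFA: {s0}.
{s0} --0--> {s0}  [seen]
{s0} --1--> {s2}  [new]
{s0} --2--> {s0, s3}  [new]
{s2} --0--> ∅  [new]
{s2} --1--> {s2}  [seen]
{s2} --2--> {s0}  [seen]
{s0, s3} --0--> {s0, s3}  [seen]
{s0, s3} --1--> {s2, s3}  [new]
{s0, s3} --2--> {s0, s3}  [seen]
∅ --0--> ∅  [seen]
∅ --1--> ∅  [seen]
∅ --2--> ∅  [seen]
{s2, s3} --0--> {s0, s3}  [seen]
{s2, s3} --1--> {s2, s3}  [seen]
{s2, s3} --2--> {s0}  [seen]
Reachable DFA states: {s0}, {s2}, {s0, s3}, ∅, {s2, s3}.
{s3} is not among them.

no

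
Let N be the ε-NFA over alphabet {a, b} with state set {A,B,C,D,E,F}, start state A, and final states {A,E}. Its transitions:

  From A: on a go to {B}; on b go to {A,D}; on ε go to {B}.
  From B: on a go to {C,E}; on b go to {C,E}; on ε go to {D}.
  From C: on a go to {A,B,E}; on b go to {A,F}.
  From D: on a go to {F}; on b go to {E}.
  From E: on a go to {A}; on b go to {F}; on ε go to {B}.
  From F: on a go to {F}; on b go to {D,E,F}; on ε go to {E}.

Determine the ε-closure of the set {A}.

Begin with {A}.
A →ε {B}; add B.
B →ε {D}; add D.
ε-closure = {A,B,D}.

{A,B,D}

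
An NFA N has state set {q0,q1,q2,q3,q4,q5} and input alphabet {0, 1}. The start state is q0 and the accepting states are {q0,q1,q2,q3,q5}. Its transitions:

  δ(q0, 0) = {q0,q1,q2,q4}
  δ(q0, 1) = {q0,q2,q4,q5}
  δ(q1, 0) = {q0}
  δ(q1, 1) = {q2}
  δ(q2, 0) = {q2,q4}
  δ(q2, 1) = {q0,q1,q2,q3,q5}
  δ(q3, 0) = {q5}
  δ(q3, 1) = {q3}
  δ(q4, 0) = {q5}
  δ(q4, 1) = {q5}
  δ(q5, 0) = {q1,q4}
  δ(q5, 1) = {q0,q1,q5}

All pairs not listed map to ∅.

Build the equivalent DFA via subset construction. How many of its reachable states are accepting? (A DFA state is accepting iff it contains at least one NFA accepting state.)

Start state of the DFA: {q0}.
{q0} --0--> {q0,q1,q2,q4}  [new]
{q0} --1--> {q0,q2,q4,q5}  [new]
{q0,q1,q2,q4} --0--> {q0,q1,q2,q4,q5}  [new]
{q0,q1,q2,q4} --1--> {q0,q1,q2,q3,q4,q5}  [new]
{q0,q2,q4,q5} --0--> {q0,q1,q2,q4,q5}  [seen]
{q0,q2,q4,q5} --1--> {q0,q1,q2,q3,q4,q5}  [seen]
{q0,q1,q2,q4,q5} --0--> {q0,q1,q2,q4,q5}  [seen]
{q0,q1,q2,q4,q5} --1--> {q0,q1,q2,q3,q4,q5}  [seen]
{q0,q1,q2,q3,q4,q5} --0--> {q0,q1,q2,q4,q5}  [seen]
{q0,q1,q2,q3,q4,q5} --1--> {q0,q1,q2,q3,q4,q5}  [seen]
Reachable DFA states: {q0}, {q0,q1,q2,q4}, {q0,q2,q4,q5}, {q0,q1,q2,q4,q5}, {q0,q1,q2,q3,q4,q5}.
Accepting DFA states (contain an NFA accepting state): {q0}, {q0,q1,q2,q4}, {q0,q2,q4,q5}, {q0,q1,q2,q4,q5}, {q0,q1,q2,q3,q4,q5}.

5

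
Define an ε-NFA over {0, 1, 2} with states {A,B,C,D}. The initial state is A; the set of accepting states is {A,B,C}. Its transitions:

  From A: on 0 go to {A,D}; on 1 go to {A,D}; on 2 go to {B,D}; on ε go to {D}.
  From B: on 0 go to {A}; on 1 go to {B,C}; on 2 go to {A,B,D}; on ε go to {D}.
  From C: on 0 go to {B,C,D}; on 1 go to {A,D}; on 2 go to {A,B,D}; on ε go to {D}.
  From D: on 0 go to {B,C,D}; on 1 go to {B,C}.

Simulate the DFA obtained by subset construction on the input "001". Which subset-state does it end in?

{A,B,C,D}

Start: {A,D}.
δ(A,0) = {A,D}; δ(D,0) = {B,C,D}.
Union: {A,B,C,D}.
After 0: {A,B,C,D}.
δ(A,0) = {A,D}; δ(B,0) = {A}; δ(C,0) = {B,C,D}; δ(D,0) = {B,C,D}.
Union: {A,B,C,D}.
After 0: {A,B,C,D}.
δ(A,1) = {A,D}; δ(B,1) = {B,C}; δ(C,1) = {A,D}; δ(D,1) = {B,C}.
Union: {A,B,C,D}.
After 1: {A,B,C,D}.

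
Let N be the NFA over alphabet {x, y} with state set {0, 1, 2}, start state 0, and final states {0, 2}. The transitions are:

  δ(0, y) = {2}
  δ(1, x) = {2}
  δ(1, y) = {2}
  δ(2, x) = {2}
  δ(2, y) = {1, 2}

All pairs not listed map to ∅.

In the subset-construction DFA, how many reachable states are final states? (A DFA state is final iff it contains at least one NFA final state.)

Start state of the DFA: {0}.
{0} --x--> ∅  [new]
{0} --y--> {2}  [new]
∅ --x--> ∅  [seen]
∅ --y--> ∅  [seen]
{2} --x--> {2}  [seen]
{2} --y--> {1, 2}  [new]
{1, 2} --x--> {2}  [seen]
{1, 2} --y--> {1, 2}  [seen]
Reachable DFA states: {0}, ∅, {2}, {1, 2}.
Accepting DFA states (contain an NFA accepting state): {0}, {2}, {1, 2}.

3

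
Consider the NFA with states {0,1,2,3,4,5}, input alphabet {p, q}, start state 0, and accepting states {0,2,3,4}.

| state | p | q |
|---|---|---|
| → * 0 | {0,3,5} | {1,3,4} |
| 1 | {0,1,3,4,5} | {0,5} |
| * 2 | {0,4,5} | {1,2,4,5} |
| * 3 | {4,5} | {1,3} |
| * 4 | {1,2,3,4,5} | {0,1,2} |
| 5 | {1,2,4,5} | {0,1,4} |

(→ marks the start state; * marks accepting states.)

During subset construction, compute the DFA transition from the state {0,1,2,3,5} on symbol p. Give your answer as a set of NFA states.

{0,1,2,3,4,5}

δ(0,p) = {0,3,5}; δ(1,p) = {0,1,3,4,5}; δ(2,p) = {0,4,5}; δ(3,p) = {4,5}; δ(5,p) = {1,2,4,5}.
Union: {0,1,2,3,4,5}.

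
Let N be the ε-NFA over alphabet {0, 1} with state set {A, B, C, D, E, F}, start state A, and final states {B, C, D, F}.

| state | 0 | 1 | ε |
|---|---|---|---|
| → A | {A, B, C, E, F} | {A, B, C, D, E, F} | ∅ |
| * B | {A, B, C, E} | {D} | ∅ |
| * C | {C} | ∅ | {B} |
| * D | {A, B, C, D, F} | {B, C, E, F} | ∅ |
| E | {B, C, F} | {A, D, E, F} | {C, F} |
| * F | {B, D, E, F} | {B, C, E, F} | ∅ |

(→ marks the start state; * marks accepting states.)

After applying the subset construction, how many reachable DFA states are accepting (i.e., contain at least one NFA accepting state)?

2

Start state of the DFA: {A} (ε-closure of the NFA start).
{A} --0--> {A, B, C, E, F}  [new]
{A} --1--> {A, B, C, D, E, F}  [new]
{A, B, C, E, F} --0--> {A, B, C, D, E, F}  [seen]
{A, B, C, E, F} --1--> {A, B, C, D, E, F}  [seen]
{A, B, C, D, E, F} --0--> {A, B, C, D, E, F}  [seen]
{A, B, C, D, E, F} --1--> {A, B, C, D, E, F}  [seen]
Reachable DFA states: {A}, {A, B, C, E, F}, {A, B, C, D, E, F}.
Accepting DFA states (contain an NFA accepting state): {A, B, C, E, F}, {A, B, C, D, E, F}.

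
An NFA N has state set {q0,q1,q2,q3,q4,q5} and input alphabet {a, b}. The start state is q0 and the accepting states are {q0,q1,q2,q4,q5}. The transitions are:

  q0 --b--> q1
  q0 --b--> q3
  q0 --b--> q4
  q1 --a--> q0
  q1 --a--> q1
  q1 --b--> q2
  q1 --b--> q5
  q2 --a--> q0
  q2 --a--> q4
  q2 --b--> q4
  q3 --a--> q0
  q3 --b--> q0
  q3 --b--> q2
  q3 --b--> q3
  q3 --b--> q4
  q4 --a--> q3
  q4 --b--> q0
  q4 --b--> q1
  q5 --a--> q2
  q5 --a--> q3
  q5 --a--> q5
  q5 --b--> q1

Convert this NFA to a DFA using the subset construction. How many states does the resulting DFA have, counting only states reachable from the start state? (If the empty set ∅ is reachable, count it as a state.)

Start state of the DFA: {q0}.
{q0} --a--> ∅  [new]
{q0} --b--> {q1,q3,q4}  [new]
∅ --a--> ∅  [seen]
∅ --b--> ∅  [seen]
{q1,q3,q4} --a--> {q0,q1,q3}  [new]
{q1,q3,q4} --b--> {q0,q1,q2,q3,q4,q5}  [new]
{q0,q1,q3} --a--> {q0,q1}  [new]
{q0,q1,q3} --b--> {q0,q1,q2,q3,q4,q5}  [seen]
{q0,q1,q2,q3,q4,q5} --a--> {q0,q1,q2,q3,q4,q5}  [seen]
{q0,q1,q2,q3,q4,q5} --b--> {q0,q1,q2,q3,q4,q5}  [seen]
{q0,q1} --a--> {q0,q1}  [seen]
{q0,q1} --b--> {q1,q2,q3,q4,q5}  [new]
{q1,q2,q3,q4,q5} --a--> {q0,q1,q2,q3,q4,q5}  [seen]
{q1,q2,q3,q4,q5} --b--> {q0,q1,q2,q3,q4,q5}  [seen]
Reachable DFA states: {q0}, ∅, {q1,q3,q4}, {q0,q1,q3}, {q0,q1,q2,q3,q4,q5}, {q0,q1}, {q1,q2,q3,q4,q5}.

7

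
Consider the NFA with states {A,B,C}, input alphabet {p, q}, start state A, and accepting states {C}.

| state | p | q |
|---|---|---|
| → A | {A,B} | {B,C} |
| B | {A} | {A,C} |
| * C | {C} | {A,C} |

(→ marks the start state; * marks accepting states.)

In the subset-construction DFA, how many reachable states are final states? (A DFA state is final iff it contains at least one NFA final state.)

Start state of the DFA: {A}.
{A} --p--> {A,B}  [new]
{A} --q--> {B,C}  [new]
{A,B} --p--> {A,B}  [seen]
{A,B} --q--> {A,B,C}  [new]
{B,C} --p--> {A,C}  [new]
{B,C} --q--> {A,C}  [seen]
{A,B,C} --p--> {A,B,C}  [seen]
{A,B,C} --q--> {A,B,C}  [seen]
{A,C} --p--> {A,B,C}  [seen]
{A,C} --q--> {A,B,C}  [seen]
Reachable DFA states: {A}, {A,B}, {B,C}, {A,B,C}, {A,C}.
Accepting DFA states (contain an NFA accepting state): {B,C}, {A,B,C}, {A,C}.

3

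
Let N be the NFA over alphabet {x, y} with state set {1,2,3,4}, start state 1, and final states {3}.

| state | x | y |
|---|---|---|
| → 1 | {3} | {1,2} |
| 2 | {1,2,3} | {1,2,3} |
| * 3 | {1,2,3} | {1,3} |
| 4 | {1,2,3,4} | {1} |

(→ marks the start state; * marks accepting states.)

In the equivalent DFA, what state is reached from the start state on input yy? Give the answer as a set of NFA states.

{1,2,3}

Start: {1}.
δ(1,y) = {1,2}.
Union: {1,2}.
After y: {1,2}.
δ(1,y) = {1,2}; δ(2,y) = {1,2,3}.
Union: {1,2,3}.
After y: {1,2,3}.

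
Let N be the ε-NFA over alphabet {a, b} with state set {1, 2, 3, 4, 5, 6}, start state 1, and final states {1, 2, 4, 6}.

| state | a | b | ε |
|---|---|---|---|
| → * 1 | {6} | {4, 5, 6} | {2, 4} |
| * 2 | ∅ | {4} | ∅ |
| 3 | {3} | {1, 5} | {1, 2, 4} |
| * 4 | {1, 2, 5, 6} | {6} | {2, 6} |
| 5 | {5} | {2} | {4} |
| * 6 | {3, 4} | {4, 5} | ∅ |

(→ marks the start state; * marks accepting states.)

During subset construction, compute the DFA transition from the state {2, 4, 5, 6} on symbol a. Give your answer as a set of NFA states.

{1, 2, 3, 4, 5, 6}

δ(2,a) = ∅; δ(4,a) = {1, 2, 5, 6}; δ(5,a) = {5}; δ(6,a) = {3, 4}.
Union: {1, 2, 3, 4, 5, 6}.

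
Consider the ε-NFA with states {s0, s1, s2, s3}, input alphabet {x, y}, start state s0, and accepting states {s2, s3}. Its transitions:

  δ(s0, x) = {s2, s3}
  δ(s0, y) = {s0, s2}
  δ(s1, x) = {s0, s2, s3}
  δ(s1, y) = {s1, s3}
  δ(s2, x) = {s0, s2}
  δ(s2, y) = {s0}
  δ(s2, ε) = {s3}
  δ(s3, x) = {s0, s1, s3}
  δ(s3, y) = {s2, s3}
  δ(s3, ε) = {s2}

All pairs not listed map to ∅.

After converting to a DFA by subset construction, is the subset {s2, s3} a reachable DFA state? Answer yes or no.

yes

Start state of the DFA: {s0} (ε-closure of the NFA start).
{s0} --x--> {s2, s3}  [new]
{s0} --y--> {s0, s2, s3}  [new]
{s2, s3} --x--> {s0, s1, s2, s3}  [new]
{s2, s3} --y--> {s0, s2, s3}  [seen]
{s0, s2, s3} --x--> {s0, s1, s2, s3}  [seen]
{s0, s2, s3} --y--> {s0, s2, s3}  [seen]
{s0, s1, s2, s3} --x--> {s0, s1, s2, s3}  [seen]
{s0, s1, s2, s3} --y--> {s0, s1, s2, s3}  [seen]
Reachable DFA states: {s0}, {s2, s3}, {s0, s2, s3}, {s0, s1, s2, s3}.
{s2, s3} is among them.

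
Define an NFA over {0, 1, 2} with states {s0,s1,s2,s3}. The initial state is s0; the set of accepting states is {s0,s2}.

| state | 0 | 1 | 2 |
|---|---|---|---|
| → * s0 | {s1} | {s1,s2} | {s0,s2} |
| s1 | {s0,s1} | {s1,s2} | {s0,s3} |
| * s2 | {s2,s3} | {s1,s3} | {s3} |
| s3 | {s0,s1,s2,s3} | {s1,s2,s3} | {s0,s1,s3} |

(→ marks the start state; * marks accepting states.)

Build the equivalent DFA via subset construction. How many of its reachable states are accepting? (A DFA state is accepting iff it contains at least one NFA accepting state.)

9

Start state of the DFA: {s0}.
{s0} --0--> {s1}  [new]
{s0} --1--> {s1,s2}  [new]
{s0} --2--> {s0,s2}  [new]
{s1} --0--> {s0,s1}  [new]
{s1} --1--> {s1,s2}  [seen]
{s1} --2--> {s0,s3}  [new]
{s1,s2} --0--> {s0,s1,s2,s3}  [new]
{s1,s2} --1--> {s1,s2,s3}  [new]
{s1,s2} --2--> {s0,s3}  [seen]
{s0,s2} --0--> {s1,s2,s3}  [seen]
{s0,s2} --1--> {s1,s2,s3}  [seen]
{s0,s2} --2--> {s0,s2,s3}  [new]
{s0,s1} --0--> {s0,s1}  [seen]
{s0,s1} --1--> {s1,s2}  [seen]
{s0,s1} --2--> {s0,s2,s3}  [seen]
{s0,s3} --0--> {s0,s1,s2,s3}  [seen]
{s0,s3} --1--> {s1,s2,s3}  [seen]
{s0,s3} --2--> {s0,s1,s2,s3}  [seen]
{s0,s1,s2,s3} --0--> {s0,s1,s2,s3}  [seen]
{s0,s1,s2,s3} --1--> {s1,s2,s3}  [seen]
{s0,s1,s2,s3} --2--> {s0,s1,s2,s3}  [seen]
{s1,s2,s3} --0--> {s0,s1,s2,s3}  [seen]
{s1,s2,s3} --1--> {s1,s2,s3}  [seen]
{s1,s2,s3} --2--> {s0,s1,s3}  [new]
{s0,s2,s3} --0--> {s0,s1,s2,s3}  [seen]
{s0,s2,s3} --1--> {s1,s2,s3}  [seen]
{s0,s2,s3} --2--> {s0,s1,s2,s3}  [seen]
{s0,s1,s3} --0--> {s0,s1,s2,s3}  [seen]
{s0,s1,s3} --1--> {s1,s2,s3}  [seen]
{s0,s1,s3} --2--> {s0,s1,s2,s3}  [seen]
Reachable DFA states: {s0}, {s1}, {s1,s2}, {s0,s2}, {s0,s1}, {s0,s3}, {s0,s1,s2,s3}, {s1,s2,s3}, {s0,s2,s3}, {s0,s1,s3}.
Accepting DFA states (contain an NFA accepting state): {s0}, {s1,s2}, {s0,s2}, {s0,s1}, {s0,s3}, {s0,s1,s2,s3}, {s1,s2,s3}, {s0,s2,s3}, {s0,s1,s3}.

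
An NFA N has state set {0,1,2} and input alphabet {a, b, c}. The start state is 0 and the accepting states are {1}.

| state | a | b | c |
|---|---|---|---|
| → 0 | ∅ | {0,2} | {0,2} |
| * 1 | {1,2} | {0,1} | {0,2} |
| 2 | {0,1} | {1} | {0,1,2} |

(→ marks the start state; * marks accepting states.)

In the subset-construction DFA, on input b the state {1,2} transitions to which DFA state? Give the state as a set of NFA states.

{0,1}

δ(1,b) = {0,1}; δ(2,b) = {1}.
Union: {0,1}.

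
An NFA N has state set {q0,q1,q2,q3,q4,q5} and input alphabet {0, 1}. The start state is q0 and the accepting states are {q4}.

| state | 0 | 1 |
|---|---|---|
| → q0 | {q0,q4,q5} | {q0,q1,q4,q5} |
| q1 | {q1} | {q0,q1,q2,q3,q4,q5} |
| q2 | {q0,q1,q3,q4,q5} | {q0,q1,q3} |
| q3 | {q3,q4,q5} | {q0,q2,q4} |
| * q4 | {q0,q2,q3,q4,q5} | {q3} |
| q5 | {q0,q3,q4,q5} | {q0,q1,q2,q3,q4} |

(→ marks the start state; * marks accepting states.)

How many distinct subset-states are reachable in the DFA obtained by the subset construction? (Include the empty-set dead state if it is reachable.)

Start state of the DFA: {q0}.
{q0} --0--> {q0,q4,q5}  [new]
{q0} --1--> {q0,q1,q4,q5}  [new]
{q0,q4,q5} --0--> {q0,q2,q3,q4,q5}  [new]
{q0,q4,q5} --1--> {q0,q1,q2,q3,q4,q5}  [new]
{q0,q1,q4,q5} --0--> {q0,q1,q2,q3,q4,q5}  [seen]
{q0,q1,q4,q5} --1--> {q0,q1,q2,q3,q4,q5}  [seen]
{q0,q2,q3,q4,q5} --0--> {q0,q1,q2,q3,q4,q5}  [seen]
{q0,q2,q3,q4,q5} --1--> {q0,q1,q2,q3,q4,q5}  [seen]
{q0,q1,q2,q3,q4,q5} --0--> {q0,q1,q2,q3,q4,q5}  [seen]
{q0,q1,q2,q3,q4,q5} --1--> {q0,q1,q2,q3,q4,q5}  [seen]
Reachable DFA states: {q0}, {q0,q4,q5}, {q0,q1,q4,q5}, {q0,q2,q3,q4,q5}, {q0,q1,q2,q3,q4,q5}.

5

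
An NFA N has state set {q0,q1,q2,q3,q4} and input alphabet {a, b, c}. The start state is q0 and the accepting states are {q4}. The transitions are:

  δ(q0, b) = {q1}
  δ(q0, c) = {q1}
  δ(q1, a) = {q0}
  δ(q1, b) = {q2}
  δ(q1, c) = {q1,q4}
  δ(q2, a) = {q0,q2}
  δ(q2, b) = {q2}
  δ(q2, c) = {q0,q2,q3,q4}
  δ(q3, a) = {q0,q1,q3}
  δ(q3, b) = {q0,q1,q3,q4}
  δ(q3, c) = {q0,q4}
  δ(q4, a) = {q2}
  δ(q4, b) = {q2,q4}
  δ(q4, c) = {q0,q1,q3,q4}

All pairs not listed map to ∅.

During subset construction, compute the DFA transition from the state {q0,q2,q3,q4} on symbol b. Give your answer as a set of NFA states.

δ(q0,b) = {q1}; δ(q2,b) = {q2}; δ(q3,b) = {q0,q1,q3,q4}; δ(q4,b) = {q2,q4}.
Union: {q0,q1,q2,q3,q4}.

{q0,q1,q2,q3,q4}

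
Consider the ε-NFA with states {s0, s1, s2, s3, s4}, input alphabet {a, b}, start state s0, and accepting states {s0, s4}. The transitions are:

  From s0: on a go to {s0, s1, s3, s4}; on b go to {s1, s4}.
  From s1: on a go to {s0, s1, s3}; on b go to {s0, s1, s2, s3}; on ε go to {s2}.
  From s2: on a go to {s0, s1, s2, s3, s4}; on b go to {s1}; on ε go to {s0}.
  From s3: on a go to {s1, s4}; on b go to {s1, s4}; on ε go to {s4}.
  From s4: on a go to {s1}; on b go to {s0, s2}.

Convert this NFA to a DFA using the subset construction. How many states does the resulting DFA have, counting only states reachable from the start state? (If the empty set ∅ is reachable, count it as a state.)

Start state of the DFA: {s0} (ε-closure of the NFA start).
{s0} --a--> {s0, s1, s2, s3, s4}  [new]
{s0} --b--> {s0, s1, s2, s4}  [new]
{s0, s1, s2, s3, s4} --a--> {s0, s1, s2, s3, s4}  [seen]
{s0, s1, s2, s3, s4} --b--> {s0, s1, s2, s3, s4}  [seen]
{s0, s1, s2, s4} --a--> {s0, s1, s2, s3, s4}  [seen]
{s0, s1, s2, s4} --b--> {s0, s1, s2, s3, s4}  [seen]
Reachable DFA states: {s0}, {s0, s1, s2, s3, s4}, {s0, s1, s2, s4}.

3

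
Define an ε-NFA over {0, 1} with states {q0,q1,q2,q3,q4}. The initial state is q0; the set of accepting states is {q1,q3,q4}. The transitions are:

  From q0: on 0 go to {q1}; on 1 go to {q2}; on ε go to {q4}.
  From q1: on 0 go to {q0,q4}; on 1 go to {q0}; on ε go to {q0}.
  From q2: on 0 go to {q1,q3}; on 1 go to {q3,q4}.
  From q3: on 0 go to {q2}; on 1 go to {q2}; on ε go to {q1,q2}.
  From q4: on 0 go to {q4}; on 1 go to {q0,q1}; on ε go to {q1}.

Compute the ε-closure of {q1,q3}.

{q0,q1,q2,q3,q4}

Begin with {q1,q3}.
q1 →ε {q0}; add q0.
q0 →ε {q4}; add q4.
q3 →ε {q1,q2}; add q2.
ε-closure = {q0,q1,q2,q3,q4}.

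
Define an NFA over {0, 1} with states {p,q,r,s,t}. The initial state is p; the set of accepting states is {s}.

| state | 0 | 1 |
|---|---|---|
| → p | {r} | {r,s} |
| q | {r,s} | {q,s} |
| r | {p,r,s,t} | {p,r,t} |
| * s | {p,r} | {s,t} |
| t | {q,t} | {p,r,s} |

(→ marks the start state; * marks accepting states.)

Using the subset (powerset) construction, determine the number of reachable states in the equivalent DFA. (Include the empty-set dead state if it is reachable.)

6

Start state of the DFA: {p}.
{p} --0--> {r}  [new]
{p} --1--> {r,s}  [new]
{r} --0--> {p,r,s,t}  [new]
{r} --1--> {p,r,t}  [new]
{r,s} --0--> {p,r,s,t}  [seen]
{r,s} --1--> {p,r,s,t}  [seen]
{p,r,s,t} --0--> {p,q,r,s,t}  [new]
{p,r,s,t} --1--> {p,r,s,t}  [seen]
{p,r,t} --0--> {p,q,r,s,t}  [seen]
{p,r,t} --1--> {p,r,s,t}  [seen]
{p,q,r,s,t} --0--> {p,q,r,s,t}  [seen]
{p,q,r,s,t} --1--> {p,q,r,s,t}  [seen]
Reachable DFA states: {p}, {r}, {r,s}, {p,r,s,t}, {p,r,t}, {p,q,r,s,t}.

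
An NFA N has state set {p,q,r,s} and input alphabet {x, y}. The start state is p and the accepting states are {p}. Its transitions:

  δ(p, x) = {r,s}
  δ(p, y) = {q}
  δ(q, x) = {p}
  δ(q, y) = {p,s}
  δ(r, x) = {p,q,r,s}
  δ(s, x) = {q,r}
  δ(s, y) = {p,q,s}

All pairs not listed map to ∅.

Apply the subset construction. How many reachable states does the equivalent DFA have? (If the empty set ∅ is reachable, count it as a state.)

7

Start state of the DFA: {p}.
{p} --x--> {r,s}  [new]
{p} --y--> {q}  [new]
{r,s} --x--> {p,q,r,s}  [new]
{r,s} --y--> {p,q,s}  [new]
{q} --x--> {p}  [seen]
{q} --y--> {p,s}  [new]
{p,q,r,s} --x--> {p,q,r,s}  [seen]
{p,q,r,s} --y--> {p,q,s}  [seen]
{p,q,s} --x--> {p,q,r,s}  [seen]
{p,q,s} --y--> {p,q,s}  [seen]
{p,s} --x--> {q,r,s}  [new]
{p,s} --y--> {p,q,s}  [seen]
{q,r,s} --x--> {p,q,r,s}  [seen]
{q,r,s} --y--> {p,q,s}  [seen]
Reachable DFA states: {p}, {r,s}, {q}, {p,q,r,s}, {p,q,s}, {p,s}, {q,r,s}.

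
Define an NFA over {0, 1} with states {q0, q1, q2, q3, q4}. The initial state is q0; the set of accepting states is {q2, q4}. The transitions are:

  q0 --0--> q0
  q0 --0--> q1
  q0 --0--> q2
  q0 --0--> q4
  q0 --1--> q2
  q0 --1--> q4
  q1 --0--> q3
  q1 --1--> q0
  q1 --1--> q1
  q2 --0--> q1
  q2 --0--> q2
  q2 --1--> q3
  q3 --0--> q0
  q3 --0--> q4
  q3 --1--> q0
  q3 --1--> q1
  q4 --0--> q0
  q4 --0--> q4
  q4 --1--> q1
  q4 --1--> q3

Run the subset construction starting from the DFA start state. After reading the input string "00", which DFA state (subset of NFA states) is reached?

Start: {q0}.
δ(q0,0) = {q0, q1, q2, q4}.
Union: {q0, q1, q2, q4}.
After 0: {q0, q1, q2, q4}.
δ(q0,0) = {q0, q1, q2, q4}; δ(q1,0) = {q3}; δ(q2,0) = {q1, q2}; δ(q4,0) = {q0, q4}.
Union: {q0, q1, q2, q3, q4}.
After 0: {q0, q1, q2, q3, q4}.

{q0, q1, q2, q3, q4}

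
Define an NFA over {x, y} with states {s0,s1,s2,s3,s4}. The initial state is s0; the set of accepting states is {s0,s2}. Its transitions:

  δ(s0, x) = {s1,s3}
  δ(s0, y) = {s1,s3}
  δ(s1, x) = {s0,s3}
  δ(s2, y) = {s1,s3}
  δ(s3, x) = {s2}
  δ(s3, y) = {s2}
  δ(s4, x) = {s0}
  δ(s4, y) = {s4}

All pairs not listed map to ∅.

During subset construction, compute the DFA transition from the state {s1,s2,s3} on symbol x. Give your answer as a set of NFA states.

δ(s1,x) = {s0,s3}; δ(s2,x) = ∅; δ(s3,x) = {s2}.
Union: {s0,s2,s3}.

{s0,s2,s3}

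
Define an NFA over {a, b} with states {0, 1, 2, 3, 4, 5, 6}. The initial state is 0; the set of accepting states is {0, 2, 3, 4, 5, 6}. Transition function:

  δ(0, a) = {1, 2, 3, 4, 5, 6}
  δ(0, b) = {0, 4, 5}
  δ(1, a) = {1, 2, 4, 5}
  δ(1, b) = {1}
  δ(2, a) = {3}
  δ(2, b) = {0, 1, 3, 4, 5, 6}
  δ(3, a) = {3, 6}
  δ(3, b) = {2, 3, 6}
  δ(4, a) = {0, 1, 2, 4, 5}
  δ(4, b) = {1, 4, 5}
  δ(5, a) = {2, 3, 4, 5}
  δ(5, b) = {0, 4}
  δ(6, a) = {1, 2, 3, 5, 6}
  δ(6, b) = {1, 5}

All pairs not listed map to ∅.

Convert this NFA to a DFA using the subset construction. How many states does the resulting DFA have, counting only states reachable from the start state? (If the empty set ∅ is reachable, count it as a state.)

Start state of the DFA: {0}.
{0} --a--> {1, 2, 3, 4, 5, 6}  [new]
{0} --b--> {0, 4, 5}  [new]
{1, 2, 3, 4, 5, 6} --a--> {0, 1, 2, 3, 4, 5, 6}  [new]
{1, 2, 3, 4, 5, 6} --b--> {0, 1, 2, 3, 4, 5, 6}  [seen]
{0, 4, 5} --a--> {0, 1, 2, 3, 4, 5, 6}  [seen]
{0, 4, 5} --b--> {0, 1, 4, 5}  [new]
{0, 1, 2, 3, 4, 5, 6} --a--> {0, 1, 2, 3, 4, 5, 6}  [seen]
{0, 1, 2, 3, 4, 5, 6} --b--> {0, 1, 2, 3, 4, 5, 6}  [seen]
{0, 1, 4, 5} --a--> {0, 1, 2, 3, 4, 5, 6}  [seen]
{0, 1, 4, 5} --b--> {0, 1, 4, 5}  [seen]
Reachable DFA states: {0}, {1, 2, 3, 4, 5, 6}, {0, 4, 5}, {0, 1, 2, 3, 4, 5, 6}, {0, 1, 4, 5}.

5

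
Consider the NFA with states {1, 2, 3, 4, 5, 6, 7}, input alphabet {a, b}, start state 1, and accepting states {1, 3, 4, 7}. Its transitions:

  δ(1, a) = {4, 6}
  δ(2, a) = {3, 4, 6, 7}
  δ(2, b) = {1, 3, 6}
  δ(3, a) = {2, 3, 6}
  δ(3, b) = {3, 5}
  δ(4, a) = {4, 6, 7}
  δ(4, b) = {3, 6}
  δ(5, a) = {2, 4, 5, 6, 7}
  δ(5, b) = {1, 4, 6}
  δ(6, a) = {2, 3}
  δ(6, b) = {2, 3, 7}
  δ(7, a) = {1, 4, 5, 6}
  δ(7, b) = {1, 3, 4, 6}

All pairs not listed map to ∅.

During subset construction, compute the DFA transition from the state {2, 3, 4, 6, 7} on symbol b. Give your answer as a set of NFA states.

{1, 2, 3, 4, 5, 6, 7}

δ(2,b) = {1, 3, 6}; δ(3,b) = {3, 5}; δ(4,b) = {3, 6}; δ(6,b) = {2, 3, 7}; δ(7,b) = {1, 3, 4, 6}.
Union: {1, 2, 3, 4, 5, 6, 7}.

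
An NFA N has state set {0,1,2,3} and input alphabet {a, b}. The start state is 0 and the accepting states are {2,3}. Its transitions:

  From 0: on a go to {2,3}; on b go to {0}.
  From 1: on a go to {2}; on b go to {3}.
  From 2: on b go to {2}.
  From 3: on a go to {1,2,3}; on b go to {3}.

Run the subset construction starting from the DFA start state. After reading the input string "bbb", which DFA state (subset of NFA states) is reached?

Start: {0}.
δ(0,b) = {0}.
Union: {0}.
After b: {0}.
δ(0,b) = {0}.
Union: {0}.
After b: {0}.
δ(0,b) = {0}.
Union: {0}.
After b: {0}.

{0}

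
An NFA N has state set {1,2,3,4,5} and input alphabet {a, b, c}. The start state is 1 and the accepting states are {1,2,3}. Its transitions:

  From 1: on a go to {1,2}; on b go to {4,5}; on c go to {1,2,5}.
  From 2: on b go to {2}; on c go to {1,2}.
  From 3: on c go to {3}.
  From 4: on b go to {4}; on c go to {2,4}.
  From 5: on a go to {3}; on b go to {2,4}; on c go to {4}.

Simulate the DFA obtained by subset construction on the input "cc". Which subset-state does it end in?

Start: {1}.
δ(1,c) = {1,2,5}.
Union: {1,2,5}.
After c: {1,2,5}.
δ(1,c) = {1,2,5}; δ(2,c) = {1,2}; δ(5,c) = {4}.
Union: {1,2,4,5}.
After c: {1,2,4,5}.

{1,2,4,5}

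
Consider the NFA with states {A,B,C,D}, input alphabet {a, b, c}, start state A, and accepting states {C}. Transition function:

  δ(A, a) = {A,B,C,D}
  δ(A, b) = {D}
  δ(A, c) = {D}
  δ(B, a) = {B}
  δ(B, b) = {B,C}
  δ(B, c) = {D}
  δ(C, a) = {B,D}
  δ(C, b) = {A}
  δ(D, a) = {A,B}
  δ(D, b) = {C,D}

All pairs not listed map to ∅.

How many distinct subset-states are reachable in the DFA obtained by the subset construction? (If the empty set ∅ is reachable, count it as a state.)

Start state of the DFA: {A}.
{A} --a--> {A,B,C,D}  [new]
{A} --b--> {D}  [new]
{A} --c--> {D}  [seen]
{A,B,C,D} --a--> {A,B,C,D}  [seen]
{A,B,C,D} --b--> {A,B,C,D}  [seen]
{A,B,C,D} --c--> {D}  [seen]
{D} --a--> {A,B}  [new]
{D} --b--> {C,D}  [new]
{D} --c--> ∅  [new]
{A,B} --a--> {A,B,C,D}  [seen]
{A,B} --b--> {B,C,D}  [new]
{A,B} --c--> {D}  [seen]
{C,D} --a--> {A,B,D}  [new]
{C,D} --b--> {A,C,D}  [new]
{C,D} --c--> ∅  [seen]
∅ --a--> ∅  [seen]
∅ --b--> ∅  [seen]
∅ --c--> ∅  [seen]
{B,C,D} --a--> {A,B,D}  [seen]
{B,C,D} --b--> {A,B,C,D}  [seen]
{B,C,D} --c--> {D}  [seen]
{A,B,D} --a--> {A,B,C,D}  [seen]
{A,B,D} --b--> {B,C,D}  [seen]
{A,B,D} --c--> {D}  [seen]
{A,C,D} --a--> {A,B,C,D}  [seen]
{A,C,D} --b--> {A,C,D}  [seen]
{A,C,D} --c--> {D}  [seen]
Reachable DFA states: {A}, {A,B,C,D}, {D}, {A,B}, {C,D}, ∅, {B,C,D}, {A,B,D}, {A,C,D}.

9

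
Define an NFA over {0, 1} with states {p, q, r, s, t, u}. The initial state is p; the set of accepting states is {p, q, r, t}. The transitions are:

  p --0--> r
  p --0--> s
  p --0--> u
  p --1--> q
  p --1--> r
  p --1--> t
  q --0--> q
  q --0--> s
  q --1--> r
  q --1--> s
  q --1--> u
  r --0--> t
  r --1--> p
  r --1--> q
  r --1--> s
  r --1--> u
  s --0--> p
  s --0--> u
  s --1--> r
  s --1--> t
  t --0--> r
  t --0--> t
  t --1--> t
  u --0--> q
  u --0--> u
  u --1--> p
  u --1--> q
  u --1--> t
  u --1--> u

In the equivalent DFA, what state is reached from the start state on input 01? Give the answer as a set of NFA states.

{p, q, r, s, t, u}

Start: {p}.
δ(p,0) = {r, s, u}.
Union: {r, s, u}.
After 0: {r, s, u}.
δ(r,1) = {p, q, s, u}; δ(s,1) = {r, t}; δ(u,1) = {p, q, t, u}.
Union: {p, q, r, s, t, u}.
After 1: {p, q, r, s, t, u}.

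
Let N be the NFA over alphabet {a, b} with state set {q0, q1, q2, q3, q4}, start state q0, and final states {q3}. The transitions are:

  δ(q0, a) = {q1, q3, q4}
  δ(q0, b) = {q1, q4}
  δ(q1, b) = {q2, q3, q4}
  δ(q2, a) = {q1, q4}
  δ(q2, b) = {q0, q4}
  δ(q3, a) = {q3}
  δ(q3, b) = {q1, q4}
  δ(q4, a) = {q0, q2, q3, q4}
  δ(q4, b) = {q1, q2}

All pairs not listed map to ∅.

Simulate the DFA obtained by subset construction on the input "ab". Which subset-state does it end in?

Start: {q0}.
δ(q0,a) = {q1, q3, q4}.
Union: {q1, q3, q4}.
After a: {q1, q3, q4}.
δ(q1,b) = {q2, q3, q4}; δ(q3,b) = {q1, q4}; δ(q4,b) = {q1, q2}.
Union: {q1, q2, q3, q4}.
After b: {q1, q2, q3, q4}.

{q1, q2, q3, q4}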